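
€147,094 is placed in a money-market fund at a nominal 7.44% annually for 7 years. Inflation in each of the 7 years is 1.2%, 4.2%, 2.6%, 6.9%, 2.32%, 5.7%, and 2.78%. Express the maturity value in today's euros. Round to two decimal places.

Nominal value at maturity: €147,094 × (1 + 7.44%)^7 ≈ €243,084.33.
Price-level factor over 7 years: 1.012 × 1.042 × 1.026 × 1.069 × 1.0232 × 1.057 × 1.0278 ≈ 1.2856342376.
The maturity value deflated by that factor is the answer in today's purchasing power.

€189,077.36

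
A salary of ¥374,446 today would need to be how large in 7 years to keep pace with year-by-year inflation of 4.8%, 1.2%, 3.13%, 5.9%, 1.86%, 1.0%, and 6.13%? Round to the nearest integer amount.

Cumulative price-level factor: 1.048 × 1.012 × 1.0313 × 1.059 × 1.0186 × 1.010 × 1.0613 ≈ 1.2646955279.
Multiplying ¥374,446 by the price-level factor gives the future nominal sum.

¥473,560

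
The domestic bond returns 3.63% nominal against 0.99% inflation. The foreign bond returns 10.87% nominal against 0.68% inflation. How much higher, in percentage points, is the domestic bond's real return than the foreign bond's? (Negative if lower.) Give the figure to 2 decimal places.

-7.51

The domestic bond real return: 1.0363/1.0099 − 1 = 2.614%.
The foreign bond real return: 1.1087/1.0068 − 1 = 10.121%.
Difference: 2.614 − 10.121 = -7.507 pp.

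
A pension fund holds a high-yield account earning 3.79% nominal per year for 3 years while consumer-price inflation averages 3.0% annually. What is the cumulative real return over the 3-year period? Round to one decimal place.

The annual real rate is (1+3.79%)/(1+3.0%) − 1 = 0.7670%.
Compounded over 3 years: (1 + 0.007670)^3 − 1 ≈ 0.02319.

2.3%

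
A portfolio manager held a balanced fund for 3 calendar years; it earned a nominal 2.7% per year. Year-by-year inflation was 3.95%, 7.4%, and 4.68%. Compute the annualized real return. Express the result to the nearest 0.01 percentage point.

Cumulative inflation factor: 1.0395 × 1.074 × 1.0468 ≈ 1.16867.
Nominal growth factor: 1.08321. Real growth factor = 1.08321 / 1.16867 ≈ 0.92687.
Annualized: 0.92687^(1/3) − 1 ≈ -0.02500.

-2.50%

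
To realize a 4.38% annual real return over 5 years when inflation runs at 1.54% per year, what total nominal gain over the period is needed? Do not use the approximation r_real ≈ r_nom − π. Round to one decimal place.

33.7%

Required annual nominal rate: (1+4.38%)(1+1.54%) − 1 = 5.987452%.
Cumulative over 5 years: (1 + 0.05987452)^5 − 1 ≈ 0.33743.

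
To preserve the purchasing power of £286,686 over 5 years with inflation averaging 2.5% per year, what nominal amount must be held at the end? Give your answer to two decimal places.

Cumulative price-level factor: (1+2.5%)^5 ≈ 1.1314082129.
The nominal amount required is £286,686 scaled up by that factor.

£324,358.89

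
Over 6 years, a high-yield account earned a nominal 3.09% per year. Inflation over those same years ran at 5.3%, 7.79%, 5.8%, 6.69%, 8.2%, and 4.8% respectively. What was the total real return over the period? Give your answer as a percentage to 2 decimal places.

-17.38%

Cumulative inflation factor: 1.053 × 1.0779 × 1.058 × 1.0669 × 1.082 × 1.048 ≈ 1.45280.
Nominal growth factor: 1.20033. Real growth factor = 1.20033 / 1.45280 ≈ 0.82622.
Total real return ≈ -17.3782%.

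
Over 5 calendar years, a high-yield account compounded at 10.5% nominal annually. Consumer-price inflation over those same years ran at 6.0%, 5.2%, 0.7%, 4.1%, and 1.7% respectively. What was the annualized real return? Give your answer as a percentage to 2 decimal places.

6.74%

Cumulative inflation factor: 1.060 × 1.052 × 1.007 × 1.041 × 1.017 ≈ 1.18884.
Nominal growth factor: 1.64745. Real growth factor = 1.64745 / 1.18884 ≈ 1.38576.
Annualized: 1.38576^(1/5) − 1 ≈ 0.06743.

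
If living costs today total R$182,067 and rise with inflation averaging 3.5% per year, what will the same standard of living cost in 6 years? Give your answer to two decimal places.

R$223,806.83

Cumulative price-level factor: (1+3.5%)^6 ≈ 1.2292553263.
Multiplying R$182,067 by the price-level factor gives the future nominal sum.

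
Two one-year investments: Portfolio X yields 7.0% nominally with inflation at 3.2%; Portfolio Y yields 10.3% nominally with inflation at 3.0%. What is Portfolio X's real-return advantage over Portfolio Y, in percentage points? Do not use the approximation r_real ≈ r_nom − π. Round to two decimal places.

Portfolio X real return: 1.070/1.032 − 1 = 3.682%.
Portfolio Y real return: 1.103/1.030 − 1 = 7.087%.
Difference: 3.682 − 7.087 = -3.405 pp.

-3.41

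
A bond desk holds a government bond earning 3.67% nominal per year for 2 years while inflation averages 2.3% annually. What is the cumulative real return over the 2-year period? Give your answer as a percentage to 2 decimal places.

2.70%

The annual real rate is (1+3.67%)/(1+2.3%) − 1 = 1.3392%.
Compounded over 2 years: (1 + 0.013392)^2 − 1 ≈ 0.02696.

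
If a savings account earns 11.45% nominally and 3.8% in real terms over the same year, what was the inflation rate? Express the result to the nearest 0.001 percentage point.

From (1+r_nom) = (1+r_real)(1+π), we get 1+π = (1 + 11.45%)/(1 + 3.8%) = 1.1145/1.038 ≈ 1.07370.
So π ≈ 7.3699%.

7.370%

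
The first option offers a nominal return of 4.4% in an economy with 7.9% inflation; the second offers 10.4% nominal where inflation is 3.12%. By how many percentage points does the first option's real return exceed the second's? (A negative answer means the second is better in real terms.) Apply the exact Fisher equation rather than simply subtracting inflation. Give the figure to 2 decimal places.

-10.30

The first option real return: 1.044/1.079 − 1 = -3.244%.
The second real return: 1.104/1.0312 − 1 = 7.060%.
Difference: -3.244 − 7.060 = -10.304 pp.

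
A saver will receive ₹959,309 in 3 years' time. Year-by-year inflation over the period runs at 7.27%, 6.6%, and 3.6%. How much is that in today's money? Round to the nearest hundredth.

₹809,772.97

Price-level factor over 3 years: 1.0727 × 1.066 × 1.036 = 1.1846641352.
Purchasing power today: ₹959,309 divided by that factor.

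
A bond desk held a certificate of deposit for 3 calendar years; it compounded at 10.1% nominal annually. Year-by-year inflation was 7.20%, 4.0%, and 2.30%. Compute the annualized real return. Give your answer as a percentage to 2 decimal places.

Cumulative inflation factor: 1.0720 × 1.040 × 1.0230 ≈ 1.14052.
Nominal growth factor: 1.33463. Real growth factor = 1.33463 / 1.14052 ≈ 1.17019.
Annualized: 1.17019^(1/3) − 1 ≈ 0.05379.

5.38%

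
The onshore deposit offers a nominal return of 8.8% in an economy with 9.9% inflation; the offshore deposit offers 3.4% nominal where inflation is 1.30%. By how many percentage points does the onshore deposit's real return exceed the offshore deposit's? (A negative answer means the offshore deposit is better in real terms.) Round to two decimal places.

The onshore deposit real return: 1.088/1.099 − 1 = -1.001%.
The offshore deposit real return: 1.034/1.0130 − 1 = 2.073%.
Difference: -1.001 − 2.073 = -3.074 pp.

-3.07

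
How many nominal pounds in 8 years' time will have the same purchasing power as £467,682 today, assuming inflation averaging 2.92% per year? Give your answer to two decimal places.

Cumulative price-level factor: (1+2.92%)^8 ≈ 1.2589202529.
Multiplying £467,682 by the price-level factor gives the future nominal sum.

£588,774.34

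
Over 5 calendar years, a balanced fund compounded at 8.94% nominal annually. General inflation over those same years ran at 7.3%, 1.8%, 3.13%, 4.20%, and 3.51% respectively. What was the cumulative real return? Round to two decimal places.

26.29%

Cumulative inflation factor: 1.073 × 1.018 × 1.0313 × 1.0420 × 1.0351 ≈ 1.21502.
Nominal growth factor: 1.53439. Real growth factor = 1.53439 / 1.21502 ≈ 1.26286.
Total real return ≈ 26.2857%.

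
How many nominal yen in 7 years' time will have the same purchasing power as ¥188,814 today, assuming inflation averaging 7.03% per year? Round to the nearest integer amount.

Cumulative price-level factor: (1+7.03%)^7 ≈ 1.6089356623.
Multiplying ¥188,814 by the price-level factor gives the future nominal sum.

¥303,790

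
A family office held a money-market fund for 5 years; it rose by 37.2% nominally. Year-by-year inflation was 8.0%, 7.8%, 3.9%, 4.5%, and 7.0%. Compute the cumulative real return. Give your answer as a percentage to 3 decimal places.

1.437%

Cumulative inflation factor: 1.080 × 1.078 × 1.039 × 1.045 × 1.070 ≈ 1.35256.
Nominal growth factor: 1.37200. Real growth factor = 1.37200 / 1.35256 ≈ 1.01437.
Total real return ≈ 1.4369%.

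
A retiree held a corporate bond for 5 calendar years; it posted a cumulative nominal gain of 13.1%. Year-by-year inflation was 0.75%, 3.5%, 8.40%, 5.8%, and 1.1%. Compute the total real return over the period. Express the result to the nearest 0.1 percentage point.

-6.5%

Cumulative inflation factor: 1.0075 × 1.035 × 1.0840 × 1.058 × 1.011 ≈ 1.20907.
Nominal growth factor: 1.13100. Real growth factor = 1.13100 / 1.20907 ≈ 0.93543.
Total real return ≈ -6.4570%.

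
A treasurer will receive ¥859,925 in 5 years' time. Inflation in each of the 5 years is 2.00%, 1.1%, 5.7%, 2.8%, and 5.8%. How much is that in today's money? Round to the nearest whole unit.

Price-level factor over 5 years: 1.0200 × 1.011 × 1.057 × 1.028 × 1.058 ≈ 1.1855096597.
Purchasing power today: ¥859,925 divided by that factor.

¥725,363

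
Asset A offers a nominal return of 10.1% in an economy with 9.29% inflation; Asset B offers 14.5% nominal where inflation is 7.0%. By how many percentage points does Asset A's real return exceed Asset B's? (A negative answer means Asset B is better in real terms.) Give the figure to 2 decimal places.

Asset A real return: 1.101/1.0929 − 1 = 0.741%.
Asset B real return: 1.145/1.070 − 1 = 7.009%.
Difference: 0.741 − 7.009 = -6.268 pp.

-6.27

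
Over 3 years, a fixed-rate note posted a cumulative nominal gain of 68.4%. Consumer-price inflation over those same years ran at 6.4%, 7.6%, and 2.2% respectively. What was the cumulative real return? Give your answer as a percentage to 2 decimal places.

Cumulative inflation factor: 1.064 × 1.076 × 1.022 ≈ 1.17005.
Nominal growth factor: 1.68400. Real growth factor = 1.68400 / 1.17005 ≈ 1.43925.
Total real return ≈ 43.9253%.

43.93%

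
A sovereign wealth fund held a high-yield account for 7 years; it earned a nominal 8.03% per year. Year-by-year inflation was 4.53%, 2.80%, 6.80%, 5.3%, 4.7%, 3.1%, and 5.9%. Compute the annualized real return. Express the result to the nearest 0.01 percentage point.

3.16%

Cumulative inflation factor: 1.0453 × 1.0280 × 1.0680 × 1.053 × 1.047 × 1.031 × 1.059 ≈ 1.38145.
Nominal growth factor: 1.71716. Real growth factor = 1.71716 / 1.38145 ≈ 1.24301.
Annualized: 1.24301^(1/7) − 1 ≈ 0.03156.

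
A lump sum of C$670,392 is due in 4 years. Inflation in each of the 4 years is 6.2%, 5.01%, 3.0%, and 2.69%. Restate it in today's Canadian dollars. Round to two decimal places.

C$568,340.06

Price-level factor over 4 years: 1.062 × 1.0501 × 1.030 × 1.0269 ≈ 1.1795614042.
Purchasing power today: C$670,392 divided by that factor.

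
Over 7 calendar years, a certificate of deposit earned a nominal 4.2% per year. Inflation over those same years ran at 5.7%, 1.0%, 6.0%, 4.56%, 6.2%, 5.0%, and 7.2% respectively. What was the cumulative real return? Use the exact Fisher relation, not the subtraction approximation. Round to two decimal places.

-5.70%

Cumulative inflation factor: 1.057 × 1.010 × 1.060 × 1.0456 × 1.062 × 1.050 × 1.072 ≈ 1.41441.
Nominal growth factor: 1.33375. Real growth factor = 1.33375 / 1.41441 ≈ 0.94297.
Total real return ≈ -5.7031%.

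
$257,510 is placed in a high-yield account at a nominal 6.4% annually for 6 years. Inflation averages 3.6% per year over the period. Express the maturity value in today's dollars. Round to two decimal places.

Nominal value at maturity: $257,510 × (1 + 6.4%)^6 ≈ $373,631.83.
Price-level factor over 6 years: (1 + 3.6%)^6 ≈ 1.2363986792.
Dividing the nominal maturity value by the price-level factor gives the value in today's money.

$302,193.65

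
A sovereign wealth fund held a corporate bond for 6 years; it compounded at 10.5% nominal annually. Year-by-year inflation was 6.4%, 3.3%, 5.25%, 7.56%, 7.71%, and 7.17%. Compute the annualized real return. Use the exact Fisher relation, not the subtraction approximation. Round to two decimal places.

4.03%

Cumulative inflation factor: 1.064 × 1.033 × 1.0525 × 1.0756 × 1.0771 × 1.0717 ≈ 1.43630.
Nominal growth factor: 1.82043. Real growth factor = 1.82043 / 1.43630 ≈ 1.26745.
Annualized: 1.26745^(1/6) − 1 ≈ 0.04029.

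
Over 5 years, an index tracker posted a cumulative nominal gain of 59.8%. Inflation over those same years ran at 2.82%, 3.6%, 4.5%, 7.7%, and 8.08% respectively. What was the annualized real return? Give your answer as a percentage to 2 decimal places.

Cumulative inflation factor: 1.0282 × 1.036 × 1.045 × 1.077 × 1.0808 ≈ 1.29573.
Nominal growth factor: 1.59800. Real growth factor = 1.59800 / 1.29573 ≈ 1.23328.
Annualized: 1.23328^(1/5) − 1 ≈ 0.04283.

4.28%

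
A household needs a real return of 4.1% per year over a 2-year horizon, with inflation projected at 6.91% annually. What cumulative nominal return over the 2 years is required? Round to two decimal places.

Required annual nominal rate: (1+4.1%)(1+6.91%) − 1 = 11.29331%.
Cumulative over 2 years: (1 + 0.1129331)^2 − 1 ≈ 0.23862.

23.86%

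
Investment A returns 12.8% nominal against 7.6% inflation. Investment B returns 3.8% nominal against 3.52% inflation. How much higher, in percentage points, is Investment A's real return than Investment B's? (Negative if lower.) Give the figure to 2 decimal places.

Investment A real return: 1.128/1.076 − 1 = 4.833%.
Investment B real return: 1.038/1.0352 − 1 = 0.270%.
Difference: 4.833 − 0.270 = 4.563 pp.

4.56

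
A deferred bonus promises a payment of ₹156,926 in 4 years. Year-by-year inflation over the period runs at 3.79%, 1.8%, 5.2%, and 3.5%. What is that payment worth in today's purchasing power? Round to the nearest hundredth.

Price-level factor over 4 years: 1.0379 × 1.018 × 1.052 × 1.035 ≈ 1.1504278310.
Purchasing power today: ₹156,926 divided by that factor.

₹136,406.64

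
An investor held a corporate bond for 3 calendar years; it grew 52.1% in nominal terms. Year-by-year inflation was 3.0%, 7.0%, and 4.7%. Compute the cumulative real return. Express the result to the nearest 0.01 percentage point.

Cumulative inflation factor: 1.030 × 1.070 × 1.047 ≈ 1.15390.
Nominal growth factor: 1.52100. Real growth factor = 1.52100 / 1.15390 ≈ 1.31814.
Total real return ≈ 31.8140%.

31.81%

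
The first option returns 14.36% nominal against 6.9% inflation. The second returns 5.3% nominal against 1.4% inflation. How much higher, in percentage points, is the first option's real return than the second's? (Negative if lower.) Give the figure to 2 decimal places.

3.13

The first option real return: 1.1436/1.069 − 1 = 6.978%.
The second real return: 1.053/1.014 − 1 = 3.846%.
Difference: 6.978 − 3.846 = 3.132 pp.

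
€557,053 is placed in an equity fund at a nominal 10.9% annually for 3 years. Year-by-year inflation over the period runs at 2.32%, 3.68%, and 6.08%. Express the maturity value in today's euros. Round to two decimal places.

€675,152.88

Nominal value at maturity: €557,053 × (1 + 10.9%)^3 ≈ €759,785.77.
Price-level factor over 3 years: 1.0232 × 1.0368 × 1.0608 ≈ 1.1253536686.
The maturity value deflated by that factor is the answer in today's purchasing power.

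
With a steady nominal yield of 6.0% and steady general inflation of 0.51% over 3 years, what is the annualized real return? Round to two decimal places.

With constant rates the annual real return is the same each year: (1+6.0%)/(1+0.51%) − 1 = 0.05462.

5.46%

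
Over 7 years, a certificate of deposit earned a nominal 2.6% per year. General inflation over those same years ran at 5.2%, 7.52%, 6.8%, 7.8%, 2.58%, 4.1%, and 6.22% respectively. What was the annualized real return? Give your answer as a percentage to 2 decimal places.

Cumulative inflation factor: 1.052 × 1.0752 × 1.068 × 1.078 × 1.0258 × 1.041 × 1.0622 ≈ 1.47712.
Nominal growth factor: 1.19683. Real growth factor = 1.19683 / 1.47712 ≈ 0.81025.
Annualized: 0.81025^(1/7) − 1 ≈ -0.02961.

-2.96%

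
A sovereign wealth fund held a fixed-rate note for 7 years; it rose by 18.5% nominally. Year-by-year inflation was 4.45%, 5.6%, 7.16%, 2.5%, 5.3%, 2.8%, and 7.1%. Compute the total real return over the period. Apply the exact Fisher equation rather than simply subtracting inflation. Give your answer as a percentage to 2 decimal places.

-15.63%

Cumulative inflation factor: 1.0445 × 1.056 × 1.0716 × 1.025 × 1.053 × 1.028 × 1.071 ≈ 1.40456.
Nominal growth factor: 1.18500. Real growth factor = 1.18500 / 1.40456 ≈ 0.84368.
Total real return ≈ -15.6319%.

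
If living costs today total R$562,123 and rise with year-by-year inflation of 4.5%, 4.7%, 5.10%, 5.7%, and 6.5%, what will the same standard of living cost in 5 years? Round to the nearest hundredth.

R$727,648.50

Cumulative price-level factor: 1.045 × 1.047 × 1.0510 × 1.057 × 1.065 ≈ 1.2944649131.
Multiplying R$562,123 by the price-level factor gives the future nominal sum.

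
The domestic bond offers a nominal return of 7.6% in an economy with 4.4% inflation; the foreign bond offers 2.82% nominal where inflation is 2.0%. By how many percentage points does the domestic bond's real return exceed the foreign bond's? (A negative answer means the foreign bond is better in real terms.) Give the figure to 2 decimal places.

The domestic bond real return: 1.076/1.044 − 1 = 3.065%.
The foreign bond real return: 1.0282/1.020 − 1 = 0.804%.
Difference: 3.065 − 0.804 = 2.261 pp.

2.26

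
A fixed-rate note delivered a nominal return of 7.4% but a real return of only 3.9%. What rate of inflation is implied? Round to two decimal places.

3.37%

From (1+r_nom) = (1+r_real)(1+π), we get 1+π = (1 + 7.4%)/(1 + 3.9%) = 1.074/1.039 ≈ 1.03369.
So π ≈ 3.3686%.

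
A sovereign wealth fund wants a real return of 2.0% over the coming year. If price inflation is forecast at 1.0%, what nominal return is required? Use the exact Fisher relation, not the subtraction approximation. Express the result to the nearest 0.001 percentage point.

3.020%

By the Fisher equation, 1 + r_nom = (1 + 2.0%)(1 + 1.0%) = 1.020 × 1.010 = 1.0302.
So r_nom = 3.02%.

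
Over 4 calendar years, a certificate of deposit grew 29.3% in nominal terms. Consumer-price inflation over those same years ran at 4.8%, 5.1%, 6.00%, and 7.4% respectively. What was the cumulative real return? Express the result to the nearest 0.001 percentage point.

Cumulative inflation factor: 1.048 × 1.051 × 1.0600 × 1.074 ≈ 1.25393.
Nominal growth factor: 1.29300. Real growth factor = 1.29300 / 1.25393 ≈ 1.03116.
Total real return ≈ 3.1156%.

3.116%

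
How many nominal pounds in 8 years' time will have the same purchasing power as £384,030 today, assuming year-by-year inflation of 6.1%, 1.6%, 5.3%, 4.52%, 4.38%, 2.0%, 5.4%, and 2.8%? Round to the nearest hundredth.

Cumulative price-level factor: 1.061 × 1.016 × 1.053 × 1.0452 × 1.0438 × 1.020 × 1.054 × 1.028 ≈ 1.3686362981.
Multiplying £384,030 by the price-level factor gives the future nominal sum.

£525,597.40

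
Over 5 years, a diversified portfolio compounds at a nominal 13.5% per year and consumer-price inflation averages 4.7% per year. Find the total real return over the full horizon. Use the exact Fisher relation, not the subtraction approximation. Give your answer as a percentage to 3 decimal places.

The annual real rate is (1+13.5%)/(1+4.7%) − 1 = 8.4050%.
Compounded over 5 years: (1 + 0.084050)^5 − 1 ≈ 0.49708.

49.708%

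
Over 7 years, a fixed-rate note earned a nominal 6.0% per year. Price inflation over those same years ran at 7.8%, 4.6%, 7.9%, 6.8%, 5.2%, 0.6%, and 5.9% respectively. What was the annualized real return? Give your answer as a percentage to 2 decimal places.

0.46%

Cumulative inflation factor: 1.078 × 1.046 × 1.079 × 1.068 × 1.052 × 1.006 × 1.059 ≈ 1.45631.
Nominal growth factor: 1.50363. Real growth factor = 1.50363 / 1.45631 ≈ 1.03250.
Annualized: 1.03250^(1/7) − 1 ≈ 0.00458.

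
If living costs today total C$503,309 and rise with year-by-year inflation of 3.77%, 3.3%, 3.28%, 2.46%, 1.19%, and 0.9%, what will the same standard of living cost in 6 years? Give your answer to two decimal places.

Cumulative price-level factor: 1.0377 × 1.033 × 1.0328 × 1.0246 × 1.0119 × 1.009 ≈ 1.1581677865.
Multiplying C$503,309 by the price-level factor gives the future nominal sum.

C$582,916.27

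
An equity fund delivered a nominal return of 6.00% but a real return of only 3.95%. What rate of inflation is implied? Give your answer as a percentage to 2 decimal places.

1.97%

From (1+r_nom) = (1+r_real)(1+π), we get 1+π = (1 + 6.00%)/(1 + 3.95%) = 1.0600/1.0395 ≈ 1.01972.
So π ≈ 1.9721%.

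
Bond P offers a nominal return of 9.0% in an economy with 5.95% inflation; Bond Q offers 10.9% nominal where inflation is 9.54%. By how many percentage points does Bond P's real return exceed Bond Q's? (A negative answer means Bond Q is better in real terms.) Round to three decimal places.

1.637

Bond P real return: 1.090/1.0595 − 1 = 2.8787%.
Bond Q real return: 1.109/1.0954 − 1 = 1.2416%.
Difference: 2.8787 − 1.2416 = 1.6371 pp.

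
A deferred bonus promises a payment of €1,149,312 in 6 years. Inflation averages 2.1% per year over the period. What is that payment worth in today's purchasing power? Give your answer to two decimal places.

Price-level factor over 6 years: (1 + 2.1%)^6 ≈ 1.1328031618.
Purchasing power today: €1,149,312 divided by that factor.

€1,014,573.44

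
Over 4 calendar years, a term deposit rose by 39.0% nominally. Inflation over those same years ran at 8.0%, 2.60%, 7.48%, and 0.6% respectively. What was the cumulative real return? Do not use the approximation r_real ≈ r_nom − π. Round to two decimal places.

16.02%

Cumulative inflation factor: 1.080 × 1.0260 × 1.0748 × 1.006 ≈ 1.19811.
Nominal growth factor: 1.39000. Real growth factor = 1.39000 / 1.19811 ≈ 1.16016.
Total real return ≈ 16.0160%.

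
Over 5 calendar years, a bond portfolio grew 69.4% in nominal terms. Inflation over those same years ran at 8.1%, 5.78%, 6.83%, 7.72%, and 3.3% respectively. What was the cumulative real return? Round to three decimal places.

Cumulative inflation factor: 1.081 × 1.0578 × 1.0683 × 1.0772 × 1.033 ≈ 1.35931.
Nominal growth factor: 1.69400. Real growth factor = 1.69400 / 1.35931 ≈ 1.24622.
Total real return ≈ 24.6219%.

24.622%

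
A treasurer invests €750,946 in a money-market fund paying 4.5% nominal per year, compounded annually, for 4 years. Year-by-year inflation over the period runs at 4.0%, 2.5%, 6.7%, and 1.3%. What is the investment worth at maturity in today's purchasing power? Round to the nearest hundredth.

€777,217.91

Nominal value at maturity: €750,946 × (1 + 4.5%)^4 ≈ €895,517.07.
Price-level factor over 4 years: 1.040 × 1.025 × 1.067 × 1.013 = 1.152208486.
The maturity value deflated by that factor is the answer in today's purchasing power.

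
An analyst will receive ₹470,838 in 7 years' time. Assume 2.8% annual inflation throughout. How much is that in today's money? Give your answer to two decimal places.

Price-level factor over 7 years: (1 + 2.8%)^7 ≈ 1.2132541978.
Purchasing power today: ₹470,838 divided by that factor.

₹388,078.61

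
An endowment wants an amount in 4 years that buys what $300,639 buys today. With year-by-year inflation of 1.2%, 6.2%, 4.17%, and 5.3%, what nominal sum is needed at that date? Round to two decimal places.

Cumulative price-level factor: 1.012 × 1.062 × 1.0417 × 1.053 ≈ 1.1788975485.
The nominal amount required is $300,639 scaled up by that factor.

$354,422.58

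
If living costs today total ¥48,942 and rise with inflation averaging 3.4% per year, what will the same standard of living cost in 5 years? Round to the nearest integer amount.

Cumulative price-level factor: (1+3.4%)^5 ≈ 1.1819597671.
Multiplying ¥48,942 by the price-level factor gives the future nominal sum.

¥57,847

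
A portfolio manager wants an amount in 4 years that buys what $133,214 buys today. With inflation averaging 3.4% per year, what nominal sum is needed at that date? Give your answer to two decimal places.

$152,276.20

Cumulative price-level factor: (1+3.4%)^4 ≈ 1.1430945523.
Multiplying $133,214 by the price-level factor gives the future nominal sum.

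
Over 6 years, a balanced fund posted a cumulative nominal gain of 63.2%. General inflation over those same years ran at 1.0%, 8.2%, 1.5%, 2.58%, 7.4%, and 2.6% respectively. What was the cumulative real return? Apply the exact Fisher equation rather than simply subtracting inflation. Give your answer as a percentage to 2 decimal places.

Cumulative inflation factor: 1.010 × 1.082 × 1.015 × 1.0258 × 1.074 × 1.026 ≈ 1.25380.
Nominal growth factor: 1.63200. Real growth factor = 1.63200 / 1.25380 ≈ 1.30164.
Total real return ≈ 30.1641%.

30.16%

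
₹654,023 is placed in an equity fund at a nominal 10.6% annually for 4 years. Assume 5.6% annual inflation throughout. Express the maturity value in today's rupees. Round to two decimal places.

Nominal value at maturity: ₹654,023 × (1 + 10.6%)^4 ≈ ₹978,618.74.
Price-level factor over 4 years: (1 + 5.6%)^4 ≈ 1.2435282985.
Dividing the nominal maturity value by the price-level factor gives the value in today's money.

₹786,969.42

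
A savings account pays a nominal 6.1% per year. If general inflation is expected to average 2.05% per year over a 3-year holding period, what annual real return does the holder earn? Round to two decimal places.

3.97%

With constant rates the annual real return is the same each year: (1+6.1%)/(1+2.05%) − 1 = 0.03969.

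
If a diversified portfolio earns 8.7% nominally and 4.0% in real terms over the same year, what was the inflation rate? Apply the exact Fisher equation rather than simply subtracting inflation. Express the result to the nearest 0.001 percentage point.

4.519%

From (1+r_nom) = (1+r_real)(1+π), we get 1+π = (1 + 8.7%)/(1 + 4.0%) = 1.087/1.040 ≈ 1.04519.
So π ≈ 4.5192%.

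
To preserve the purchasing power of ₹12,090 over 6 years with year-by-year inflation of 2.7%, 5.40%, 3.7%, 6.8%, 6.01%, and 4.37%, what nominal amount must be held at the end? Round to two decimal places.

Cumulative price-level factor: 1.027 × 1.0540 × 1.037 × 1.068 × 1.0601 × 1.0437 ≈ 1.3264276963.
The nominal amount required is ₹12,090 scaled up by that factor.

₹16,036.51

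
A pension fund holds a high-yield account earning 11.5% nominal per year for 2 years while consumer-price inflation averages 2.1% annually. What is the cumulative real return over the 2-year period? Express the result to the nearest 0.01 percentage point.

The annual real rate is (1+11.5%)/(1+2.1%) − 1 = 9.2067%.
Compounded over 2 years: (1 + 0.092067)^2 − 1 ≈ 0.19261.

19.26%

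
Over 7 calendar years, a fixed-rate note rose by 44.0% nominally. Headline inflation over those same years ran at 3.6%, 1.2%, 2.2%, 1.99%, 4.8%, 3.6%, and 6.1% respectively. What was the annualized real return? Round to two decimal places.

Cumulative inflation factor: 1.036 × 1.012 × 1.022 × 1.0199 × 1.048 × 1.036 × 1.061 ≈ 1.25888.
Nominal growth factor: 1.44000. Real growth factor = 1.44000 / 1.25888 ≈ 1.14387.
Annualized: 1.14387^(1/7) − 1 ≈ 0.01939.

1.94%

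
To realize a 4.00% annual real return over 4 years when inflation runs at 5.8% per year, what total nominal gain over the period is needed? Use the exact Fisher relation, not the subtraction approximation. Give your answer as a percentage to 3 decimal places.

Required annual nominal rate: (1+4.00%)(1+5.8%) − 1 = 10.032%.
Cumulative over 4 years: (1 + 0.10032)^4 − 1 ≈ 0.46580.

46.580%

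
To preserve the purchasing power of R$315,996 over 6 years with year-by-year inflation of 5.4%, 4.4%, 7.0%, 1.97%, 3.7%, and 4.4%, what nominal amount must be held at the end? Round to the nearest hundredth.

R$410,731.63

Cumulative price-level factor: 1.054 × 1.044 × 1.070 × 1.0197 × 1.037 × 1.044 ≈ 1.2998000867.
Multiplying R$315,996 by the price-level factor gives the future nominal sum.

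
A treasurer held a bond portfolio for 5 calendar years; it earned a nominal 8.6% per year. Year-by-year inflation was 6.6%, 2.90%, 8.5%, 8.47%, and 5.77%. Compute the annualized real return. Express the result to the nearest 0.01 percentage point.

2.04%

Cumulative inflation factor: 1.066 × 1.0290 × 1.085 × 1.0847 × 1.0577 ≈ 1.36545.
Nominal growth factor: 1.51060. Real growth factor = 1.51060 / 1.36545 ≈ 1.10630.
Annualized: 1.10630^(1/5) − 1 ≈ 0.02041.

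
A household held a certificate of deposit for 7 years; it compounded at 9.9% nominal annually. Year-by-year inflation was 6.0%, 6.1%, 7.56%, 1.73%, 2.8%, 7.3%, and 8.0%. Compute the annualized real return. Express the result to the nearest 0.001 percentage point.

Cumulative inflation factor: 1.060 × 1.061 × 1.0756 × 1.0173 × 1.028 × 1.073 × 1.080 ≈ 1.46601.
Nominal growth factor: 1.93635. Real growth factor = 1.93635 / 1.46601 ≈ 1.32083.
Annualized: 1.32083^(1/7) − 1 ≈ 0.04055.

4.055%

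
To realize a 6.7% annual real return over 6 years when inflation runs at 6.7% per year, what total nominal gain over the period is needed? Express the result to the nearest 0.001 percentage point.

Required annual nominal rate: (1+6.7%)(1+6.7%) − 1 = 13.8489%.
Cumulative over 6 years: (1 + 0.138489)^6 − 1 ≈ 1.17757.

117.757%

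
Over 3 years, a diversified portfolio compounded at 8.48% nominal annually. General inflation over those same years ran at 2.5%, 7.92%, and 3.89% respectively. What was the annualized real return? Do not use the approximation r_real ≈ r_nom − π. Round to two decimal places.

3.57%

Cumulative inflation factor: 1.025 × 1.0792 × 1.0389 ≈ 1.14921.
Nominal growth factor: 1.27658. Real growth factor = 1.27658 / 1.14921 ≈ 1.11083.
Annualized: 1.11083^(1/3) − 1 ≈ 0.03566.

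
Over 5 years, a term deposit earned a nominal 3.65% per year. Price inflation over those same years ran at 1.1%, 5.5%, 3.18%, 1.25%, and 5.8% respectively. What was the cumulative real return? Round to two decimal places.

1.48%

Cumulative inflation factor: 1.011 × 1.055 × 1.0318 × 1.0125 × 1.058 ≈ 1.17891.
Nominal growth factor: 1.19632. Real growth factor = 1.19632 / 1.17891 ≈ 1.01477.
Total real return ≈ 1.4768%.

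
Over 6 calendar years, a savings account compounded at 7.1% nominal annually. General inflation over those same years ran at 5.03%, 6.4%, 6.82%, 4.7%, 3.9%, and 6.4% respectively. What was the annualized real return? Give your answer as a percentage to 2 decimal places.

Cumulative inflation factor: 1.0503 × 1.064 × 1.0682 × 1.047 × 1.039 × 1.064 ≈ 1.38169.
Nominal growth factor: 1.50917. Real growth factor = 1.50917 / 1.38169 ≈ 1.09226.
Annualized: 1.09226^(1/6) − 1 ≈ 0.01482.

1.48%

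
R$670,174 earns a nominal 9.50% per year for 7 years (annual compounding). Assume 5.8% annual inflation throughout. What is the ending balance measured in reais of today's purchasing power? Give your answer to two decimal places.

R$852,484.98

Nominal value at maturity: R$670,174 × (1 + 9.50%)^7 ≈ R$1,264,988.01.
Price-level factor over 7 years: (1 + 5.8%)^7 ≈ 1.4838830495.
Dividing the nominal maturity value by the price-level factor gives the value in today's money.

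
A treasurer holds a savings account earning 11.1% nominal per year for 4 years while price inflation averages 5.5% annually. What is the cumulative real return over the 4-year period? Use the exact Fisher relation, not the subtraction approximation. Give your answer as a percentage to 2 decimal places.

22.98%

The annual real rate is (1+11.1%)/(1+5.5%) − 1 = 5.3081%.
Compounded over 4 years: (1 + 0.053081)^4 − 1 ≈ 0.22983.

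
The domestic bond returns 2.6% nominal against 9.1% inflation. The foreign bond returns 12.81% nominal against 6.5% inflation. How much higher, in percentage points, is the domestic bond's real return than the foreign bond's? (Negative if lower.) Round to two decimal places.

The domestic bond real return: 1.026/1.091 − 1 = -5.958%.
The foreign bond real return: 1.1281/1.065 − 1 = 5.925%.
Difference: -5.958 − 5.925 = -11.883 pp.

-11.88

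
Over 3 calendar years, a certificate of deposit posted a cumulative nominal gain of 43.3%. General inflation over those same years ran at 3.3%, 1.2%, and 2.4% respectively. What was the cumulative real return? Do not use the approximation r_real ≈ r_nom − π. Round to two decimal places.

33.86%

Cumulative inflation factor: 1.033 × 1.012 × 1.024 ≈ 1.07049.
Nominal growth factor: 1.43300. Real growth factor = 1.43300 / 1.07049 ≈ 1.33864.
Total real return ≈ 33.8645%.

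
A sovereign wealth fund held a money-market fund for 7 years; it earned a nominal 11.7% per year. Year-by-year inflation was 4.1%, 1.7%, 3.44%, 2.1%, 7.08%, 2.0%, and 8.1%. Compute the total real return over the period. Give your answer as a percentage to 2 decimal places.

Cumulative inflation factor: 1.041 × 1.017 × 1.0344 × 1.021 × 1.0708 × 1.020 × 1.081 ≈ 1.32014.
Nominal growth factor: 2.16956. Real growth factor = 2.16956 / 1.32014 ≈ 1.64343.
Total real return ≈ 64.3433%.

64.34%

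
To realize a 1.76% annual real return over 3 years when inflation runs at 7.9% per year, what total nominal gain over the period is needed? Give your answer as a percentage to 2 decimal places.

Required annual nominal rate: (1+1.76%)(1+7.9%) − 1 = 9.79904%.
Cumulative over 3 years: (1 + 0.0979904)^3 − 1 ≈ 0.32372.

32.37%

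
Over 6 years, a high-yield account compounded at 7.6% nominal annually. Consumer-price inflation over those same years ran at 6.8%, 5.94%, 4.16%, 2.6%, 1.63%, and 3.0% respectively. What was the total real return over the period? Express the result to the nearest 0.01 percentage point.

Cumulative inflation factor: 1.068 × 1.0594 × 1.0416 × 1.026 × 1.0163 × 1.030 ≈ 1.26572.
Nominal growth factor: 1.55194. Real growth factor = 1.55194 / 1.26572 ≈ 1.22613.
Total real return ≈ 22.6125%.

22.61%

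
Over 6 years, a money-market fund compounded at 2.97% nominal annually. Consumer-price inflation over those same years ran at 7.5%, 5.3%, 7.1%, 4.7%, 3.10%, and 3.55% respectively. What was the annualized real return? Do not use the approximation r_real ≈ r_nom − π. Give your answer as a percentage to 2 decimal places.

Cumulative inflation factor: 1.075 × 1.053 × 1.071 × 1.047 × 1.0310 × 1.0355 ≈ 1.35513.
Nominal growth factor: 1.19197. Real growth factor = 1.19197 / 1.35513 ≈ 0.87959.
Annualized: 0.87959^(1/6) − 1 ≈ -0.02116.

-2.12%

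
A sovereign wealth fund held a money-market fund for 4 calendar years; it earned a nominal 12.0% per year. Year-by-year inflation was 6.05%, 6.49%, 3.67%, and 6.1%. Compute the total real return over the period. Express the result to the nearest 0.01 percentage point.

Cumulative inflation factor: 1.0605 × 1.0649 × 1.0367 × 1.061 ≈ 1.24219.
Nominal growth factor: 1.57352. Real growth factor = 1.57352 / 1.24219 ≈ 1.26673.
Total real return ≈ 26.6730%.

26.67%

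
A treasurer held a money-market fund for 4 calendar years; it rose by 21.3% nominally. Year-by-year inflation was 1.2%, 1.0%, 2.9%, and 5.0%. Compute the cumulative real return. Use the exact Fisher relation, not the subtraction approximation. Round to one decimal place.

Cumulative inflation factor: 1.012 × 1.010 × 1.029 × 1.050 ≈ 1.10435.
Nominal growth factor: 1.21300. Real growth factor = 1.21300 / 1.10435 ≈ 1.09838.
Total real return ≈ 9.8384%.

9.8%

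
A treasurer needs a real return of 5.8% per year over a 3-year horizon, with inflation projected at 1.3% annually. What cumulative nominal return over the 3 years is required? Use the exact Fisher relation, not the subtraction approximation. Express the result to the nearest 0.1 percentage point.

Required annual nominal rate: (1+5.8%)(1+1.3%) − 1 = 7.1754%.
Cumulative over 3 years: (1 + 0.071754)^3 − 1 ≈ 0.23108.

23.1%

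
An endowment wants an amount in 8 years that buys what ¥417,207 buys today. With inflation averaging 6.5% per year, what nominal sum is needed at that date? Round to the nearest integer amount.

¥690,476

Cumulative price-level factor: (1+6.5%)^8 ≈ 1.6549956713.
Multiplying ¥417,207 by the price-level factor gives the future nominal sum.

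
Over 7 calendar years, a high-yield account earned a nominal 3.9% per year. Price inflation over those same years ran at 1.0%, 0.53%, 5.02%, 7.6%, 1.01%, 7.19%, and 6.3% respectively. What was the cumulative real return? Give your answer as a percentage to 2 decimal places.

-1.02%

Cumulative inflation factor: 1.010 × 1.0053 × 1.0502 × 1.076 × 1.0101 × 1.0719 × 1.063 ≈ 1.32055.
Nominal growth factor: 1.30710. Real growth factor = 1.30710 / 1.32055 ≈ 0.98982.
Total real return ≈ -1.0181%.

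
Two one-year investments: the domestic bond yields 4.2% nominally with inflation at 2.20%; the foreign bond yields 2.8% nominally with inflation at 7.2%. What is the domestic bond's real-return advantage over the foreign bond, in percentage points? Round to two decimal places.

The domestic bond real return: 1.042/1.0220 − 1 = 1.957%.
The foreign bond real return: 1.028/1.072 − 1 = -4.104%.
Difference: 1.957 − (-4.104) = 6.061 pp.

6.06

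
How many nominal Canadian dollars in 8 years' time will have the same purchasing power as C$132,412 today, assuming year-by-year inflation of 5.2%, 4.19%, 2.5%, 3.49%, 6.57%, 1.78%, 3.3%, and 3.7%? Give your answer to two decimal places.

Cumulative price-level factor: 1.052 × 1.0419 × 1.025 × 1.0349 × 1.0657 × 1.0178 × 1.033 × 1.037 ≈ 1.3509538721.
Multiplying C$132,412 by the price-level factor gives the future nominal sum.

C$178,882.50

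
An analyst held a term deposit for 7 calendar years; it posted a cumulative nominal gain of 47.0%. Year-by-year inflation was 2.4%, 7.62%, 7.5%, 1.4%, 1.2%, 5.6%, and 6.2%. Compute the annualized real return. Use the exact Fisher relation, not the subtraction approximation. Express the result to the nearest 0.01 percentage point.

Cumulative inflation factor: 1.024 × 1.0762 × 1.075 × 1.014 × 1.012 × 1.056 × 1.062 ≈ 1.36335.
Nominal growth factor: 1.47000. Real growth factor = 1.47000 / 1.36335 ≈ 1.07822.
Annualized: 1.07822^(1/7) − 1 ≈ 0.01082.

1.08%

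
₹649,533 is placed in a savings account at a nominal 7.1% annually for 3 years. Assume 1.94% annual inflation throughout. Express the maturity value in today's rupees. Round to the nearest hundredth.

Nominal value at maturity: ₹649,533 × (1 + 7.1%)^3 ≈ ₹797,938.89.
Price-level factor over 3 years: (1 + 1.94%)^3 ≈ 1.0593363814.
Dividing the nominal maturity value by the price-level factor gives the value in today's money.

₹753,244.11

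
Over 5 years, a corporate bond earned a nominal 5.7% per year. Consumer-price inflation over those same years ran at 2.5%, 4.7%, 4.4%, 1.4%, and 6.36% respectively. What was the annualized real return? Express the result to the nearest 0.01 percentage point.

Cumulative inflation factor: 1.025 × 1.047 × 1.044 × 1.014 × 1.0636 ≈ 1.20833.
Nominal growth factor: 1.31940. Real growth factor = 1.31940 / 1.20833 ≈ 1.09191.
Annualized: 1.09191^(1/5) − 1 ≈ 0.01774.

1.77%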